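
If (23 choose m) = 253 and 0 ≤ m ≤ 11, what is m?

2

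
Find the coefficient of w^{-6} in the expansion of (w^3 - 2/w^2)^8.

General term: C(8,j)·(w^3)^j·(-2/w^2)^(8-j), with w-exponent 3j − 2(8−j) = 5j − 16.
Set 5j − 16 = -6: j = 2.
C(8,2) = 28; 1^2 = 1; (-2)^6 = 64.
Coefficient = 28 · 1 · 64 = 1792.

1792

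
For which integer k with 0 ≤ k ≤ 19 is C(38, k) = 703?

2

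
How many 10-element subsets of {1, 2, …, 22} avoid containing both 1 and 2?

520676

All 10-subsets: C(22,10) = 646646. Those containing both fixed elements: C(20,8) = 125970.
646646 − 125970 = 520676.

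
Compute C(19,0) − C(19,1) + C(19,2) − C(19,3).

-816

The partial alternating sum Σ_{k=0}^{3} (−1)^k C(19,k) = (−1)^3 C(18,3) = -816.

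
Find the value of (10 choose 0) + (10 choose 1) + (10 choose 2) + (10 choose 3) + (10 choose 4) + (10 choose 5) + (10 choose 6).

1 + 10 + 45 + 120 + 210 + 252 + 210 = 848.

848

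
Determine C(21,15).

54264

C(21,15) = C(21,6) by symmetry.
C(21,6) = (21·20·19·18·17·16) / 6! = 39070080 / 720 = 54264.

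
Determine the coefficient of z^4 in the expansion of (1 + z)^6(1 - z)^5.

10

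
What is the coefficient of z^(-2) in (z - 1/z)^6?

General term: C(6,j)·(z)^j·(-1/z)^(6-j), with z-exponent 1j − 1(6−j) = 2j − 6.
Set 2j − 6 = -2: j = 2.
C(6,2) = 15; 1^2 = 1; (-1)^4 = 1.
Coefficient = 15 · 1 · 1 = 15.

15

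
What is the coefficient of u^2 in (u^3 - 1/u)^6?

General term: C(6,j)·(u^3)^j·(-1/u)^(6-j), with u-exponent 3j − 1(6−j) = 4j − 6.
Set 4j − 6 = 2: j = 2.
C(6,2) = 15; 1^2 = 1; (-1)^4 = 1.
Coefficient = 15 · 1 · 1 = 15.

15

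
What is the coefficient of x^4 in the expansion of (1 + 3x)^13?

The general term is C(13,j)·(1)^j·(3x)^(13-j); the x^4 term has j = 9.
C(13,9) = 715.
Coefficient = C(13,9) · 3^4 = 715 · 81 = 57915.

57915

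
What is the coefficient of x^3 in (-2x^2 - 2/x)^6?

1280

General term: C(6,j)·(-2x^2)^j·(-2/x)^(6-j), with x-exponent 2j − 1(6−j) = 3j − 6.
Set 3j − 6 = 3: j = 3.
C(6,3) = 20; (-2)^3 = -8; (-2)^3 = -8.
Coefficient = 20 · (-8) · (-8) = 1280.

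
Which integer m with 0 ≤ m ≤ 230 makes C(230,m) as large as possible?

115

C(230,m) is maximized at m = 230/2 = 115.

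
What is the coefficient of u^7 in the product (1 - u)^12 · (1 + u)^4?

-88

Coefficient of u^7 = Σ_{j} C(12,j)·(-1)^j·C(4,7-j)·1^(7-j) for j from 3 to 7.
= (-220) + 1980 + (-4752) + 3696 + (-792) = -88.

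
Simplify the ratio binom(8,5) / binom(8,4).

4/5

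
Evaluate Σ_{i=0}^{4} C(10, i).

386

1 + 10 + 45 + 120 + 210 = 386.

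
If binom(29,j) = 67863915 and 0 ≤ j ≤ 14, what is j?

13

C(29,j) increases on 0 ≤ j ≤ 14. C(29,12) = 51895935 and C(29,13) = 67863915, so j = 13.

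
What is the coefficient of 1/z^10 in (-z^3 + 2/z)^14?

-114688

General term: C(14,j)·(-z^3)^j·(2/z)^(14-j), with z-exponent 3j − 1(14−j) = 4j − 14.
Set 4j − 14 = -10: j = 1.
C(14,1) = 14; (-1)^1 = -1; 2^13 = 8192.
Coefficient = 14 · (-1) · 8192 = -114688.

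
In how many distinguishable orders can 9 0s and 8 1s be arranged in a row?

24310

Choose positions for the 0s: C(17,9) = 24310.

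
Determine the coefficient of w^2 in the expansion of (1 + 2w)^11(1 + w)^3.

289

Coefficient of w^2 = Σ_{j} C(11,j)·2^j·C(3,2-j)·1^(2-j) for j from 0 to 2.
= 3 + 66 + 220 = 289.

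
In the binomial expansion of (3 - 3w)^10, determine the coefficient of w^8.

The general term is C(10,j)·(3)^j·(-3w)^(10-j); the w^8 term has j = 2.
C(10,2) = 45.
Coefficient = C(10,2) · 3^2 · (-3)^8 = 45 · 9 · 6561 = 2657205.

2657205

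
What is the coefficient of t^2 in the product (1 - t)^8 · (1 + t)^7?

-7

Coefficient of t^2 = Σ_{j} C(8,j)·(-1)^j·C(7,2-j)·1^(2-j) for j from 0 to 2.
= 21 + (-56) + 28 = -7.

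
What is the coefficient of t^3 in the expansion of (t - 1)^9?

84

The general term is C(9,j)·(t)^j·(-1)^(9-j); the t^3 term has j = 3.
C(9,3) = 84.
Coefficient = C(9,3) = 84.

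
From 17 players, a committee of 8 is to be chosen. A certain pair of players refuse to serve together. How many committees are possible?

19305

All 8-subsets: C(17,8) = 24310. Those containing both fixed elements: C(15,6) = 5005.
24310 − 5005 = 19305.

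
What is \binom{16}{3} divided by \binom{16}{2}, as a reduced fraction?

C(n,k+1)/C(n,k) = (n−k)/(k+1) = (16−2)/(2+1) = 14/3.

14/3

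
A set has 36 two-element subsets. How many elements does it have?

n(n−1)/2 = 36 ⇒ n(n−1) = 72. Since 9·8 = 72, n = 9.

9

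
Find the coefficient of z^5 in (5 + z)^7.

525

The general term is C(7,j)·(5)^j·(z)^(7-j); the z^5 term has j = 2.
C(7,2) = 21.
Coefficient = C(7,2) · 5^2 = 21 · 25 = 525.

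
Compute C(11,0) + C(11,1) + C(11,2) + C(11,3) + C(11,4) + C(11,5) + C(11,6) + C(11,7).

1 + 11 + 55 + 165 + 330 + 462 + 462 + 330 = 1816.

1816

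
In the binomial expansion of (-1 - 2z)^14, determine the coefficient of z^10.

The general term is C(14,j)·(-1)^j·(-2z)^(14-j); the z^10 term has j = 4.
C(14,4) = 1001.
Coefficient = C(14,4) · (-2)^10 = 1001 · 1024 = 1025024.

1025024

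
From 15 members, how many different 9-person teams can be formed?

5005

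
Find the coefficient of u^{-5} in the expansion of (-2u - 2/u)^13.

General term: C(13,j)·(-2u)^j·(-2/u)^(13-j), with u-exponent 1j − 1(13−j) = 2j − 13.
Set 2j − 13 = -5: j = 4.
C(13,4) = 715; (-2)^4 = 16; (-2)^9 = -512.
Coefficient = 715 · 16 · (-512) = -5857280.

-5857280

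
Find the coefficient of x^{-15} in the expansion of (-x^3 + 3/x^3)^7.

General term: C(7,j)·(-x^3)^j·(3/x^3)^(7-j), with x-exponent 3j − 3(7−j) = 6j − 21.
Set 6j − 21 = -15: j = 1.
C(7,1) = 7; (-1)^1 = -1; 3^6 = 729.
Coefficient = 7 · (-1) · 729 = -5103.

-5103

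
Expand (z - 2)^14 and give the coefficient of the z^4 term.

The general term is C(14,j)·(z)^j·(-2)^(14-j); the z^4 term has j = 4.
C(14,4) = 1001.
Coefficient = C(14,4) · (-2)^10 = 1001 · 1024 = 1025024.

1025024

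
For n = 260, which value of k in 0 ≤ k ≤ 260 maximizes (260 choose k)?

130

C(260,k) is maximized at k = 260/2 = 130.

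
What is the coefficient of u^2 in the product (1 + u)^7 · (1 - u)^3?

3

Coefficient of u^2 = Σ_{j} C(7,j)·1^j·C(3,2-j)·(-1)^(2-j) for j from 0 to 2.
= 3 + (-21) + 21 = 3.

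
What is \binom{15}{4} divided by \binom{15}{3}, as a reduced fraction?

3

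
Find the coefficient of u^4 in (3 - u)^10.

The general term is C(10,j)·(3)^j·(-u)^(10-j); the u^4 term has j = 6.
C(10,6) = 210.
Coefficient = C(10,6) · 3^6 = 210 · 729 = 153090.

153090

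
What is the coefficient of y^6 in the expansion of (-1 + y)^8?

28

The general term is C(8,j)·(-1)^j·(y)^(8-j); the y^6 term has j = 2.
C(8,2) = 28.
Coefficient = C(8,2) = 28.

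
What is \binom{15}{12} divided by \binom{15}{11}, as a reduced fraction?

C(n,k+1)/C(n,k) = (n−k)/(k+1) = (15−11)/(11+1) = 4/12 = 1/3.

1/3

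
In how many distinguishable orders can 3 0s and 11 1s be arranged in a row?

364

Choose positions for the 0s: C(14,3) = 364.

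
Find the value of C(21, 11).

352716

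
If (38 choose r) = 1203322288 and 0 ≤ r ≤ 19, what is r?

C(38,r) increases on 0 ≤ r ≤ 19. C(38,10) = 472733756 and C(38,11) = 1203322288, so r = 11.

11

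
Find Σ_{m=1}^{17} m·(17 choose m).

Since m·C(17,m) = 17·C(16,m−1), the sum is 17·2^16 = 17·65536 = 1114112.

1114112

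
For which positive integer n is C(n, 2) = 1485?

55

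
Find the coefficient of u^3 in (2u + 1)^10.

960

The general term is C(10,j)·(2u)^j·(1)^(10-j); the u^3 term has j = 3.
C(10,3) = 120.
Coefficient = C(10,3) · 2^3 = 120 · 8 = 960.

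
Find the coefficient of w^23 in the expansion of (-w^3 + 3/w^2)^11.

-495

General term: C(11,j)·(-w^3)^j·(3/w^2)^(11-j), with w-exponent 3j − 2(11−j) = 5j − 22.
Set 5j − 22 = 23: j = 9.
C(11,9) = 55; (-1)^9 = -1; 3^2 = 9.
Coefficient = 55 · (-1) · 9 = -495.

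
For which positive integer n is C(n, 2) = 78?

13

n(n−1)/2 = 78 ⇒ n(n−1) = 156. Since 13·12 = 156, n = 13.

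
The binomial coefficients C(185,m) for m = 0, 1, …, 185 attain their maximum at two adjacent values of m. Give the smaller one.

92

For odd n = 185, C(185,m) peaks at m = (n−1)/2 and (n+1)/2; the smaller is 92.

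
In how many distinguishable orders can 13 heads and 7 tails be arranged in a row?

77520

Choose positions for the heads: C(20,13) = 77520.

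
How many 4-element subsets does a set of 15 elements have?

C(15,4) = (15·14·13·12) / 4! = 32760 / 24 = 1365.

1365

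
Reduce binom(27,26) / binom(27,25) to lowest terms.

1/13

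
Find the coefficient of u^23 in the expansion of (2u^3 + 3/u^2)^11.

253440

General term: C(11,j)·(2u^3)^j·(3/u^2)^(11-j), with u-exponent 3j − 2(11−j) = 5j − 22.
Set 5j − 22 = 23: j = 9.
C(11,9) = 55; 2^9 = 512; 3^2 = 9.
Coefficient = 55 · 512 · 9 = 253440.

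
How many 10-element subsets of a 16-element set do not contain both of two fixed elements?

All 10-subsets: C(16,10) = 8008. Those containing both fixed elements: C(14,8) = 3003.
8008 − 3003 = 5005.

5005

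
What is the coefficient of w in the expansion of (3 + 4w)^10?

787320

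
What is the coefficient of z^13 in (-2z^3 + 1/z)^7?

-672

General term: C(7,j)·(-2z^3)^j·(1/z)^(7-j), with z-exponent 3j − 1(7−j) = 4j − 7.
Set 4j − 7 = 13: j = 5.
C(7,5) = 21; (-2)^5 = -32; 1^2 = 1.
Coefficient = 21 · (-32) · 1 = -672.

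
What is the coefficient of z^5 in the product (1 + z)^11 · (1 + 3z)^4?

Coefficient of z^5 = Σ_{j} C(11,j)·1^j·C(4,5-j)·3^(5-j) for j from 1 to 5.
= 891 + 5940 + 8910 + 3960 + 462 = 20163.

20163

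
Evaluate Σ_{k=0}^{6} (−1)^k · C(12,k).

The partial alternating sum Σ_{k=0}^{6} (−1)^k C(12,k) = (−1)^6 C(11,6) = 462.

462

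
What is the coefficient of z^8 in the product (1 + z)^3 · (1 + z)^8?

165

Coefficient of z^8 = Σ_{j} C(3,j)·C(8,8-j) for j from 0 to 3.
= 1 + 24 + 84 + 56 = 165.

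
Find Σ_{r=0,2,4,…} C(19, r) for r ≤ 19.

262144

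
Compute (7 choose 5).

21

C(7,5) = C(7,2) by symmetry.
C(7,2) = (7·6) / 2! = 42 / 2 = 21.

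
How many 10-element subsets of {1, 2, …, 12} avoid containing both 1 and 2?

All 10-subsets: C(12,10) = 66. Those containing both fixed elements: C(10,8) = 45.
66 − 45 = 21.

21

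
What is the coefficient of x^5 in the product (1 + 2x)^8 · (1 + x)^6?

17718

Coefficient of x^5 = Σ_{j} C(8,j)·2^j·C(6,5-j)·1^(5-j) for j from 0 to 5.
= 6 + 240 + 2240 + 6720 + 6720 + 1792 = 17718.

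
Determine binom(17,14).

680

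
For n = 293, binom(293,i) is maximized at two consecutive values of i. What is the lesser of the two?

146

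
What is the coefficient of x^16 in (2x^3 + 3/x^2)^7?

General term: C(7,j)·(2x^3)^j·(3/x^2)^(7-j), with x-exponent 3j − 2(7−j) = 5j − 14.
Set 5j − 14 = 16: j = 6.
C(7,6) = 7; 2^6 = 64; 3^1 = 3.
Coefficient = 7 · 64 · 3 = 1344.

1344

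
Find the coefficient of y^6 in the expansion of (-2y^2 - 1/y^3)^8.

1792

General term: C(8,j)·(-2y^2)^j·(-1/y^3)^(8-j), with y-exponent 2j − 3(8−j) = 5j − 24.
Set 5j − 24 = 6: j = 6.
C(8,6) = 28; (-2)^6 = 64; (-1)^2 = 1.
Coefficient = 28 · 64 · 1 = 1792.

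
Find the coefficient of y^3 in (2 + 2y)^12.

901120

The general term is C(12,j)·(2)^j·(2y)^(12-j); the y^3 term has j = 9.
C(12,9) = 220.
Coefficient = C(12,9) · 2^9 · 2^3 = 220 · 512 · 8 = 901120.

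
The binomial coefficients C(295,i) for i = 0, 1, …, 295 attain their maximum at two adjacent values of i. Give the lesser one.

147

For odd n = 295, C(295,i) peaks at i = (n−1)/2 and (n+1)/2; the lesser is 147.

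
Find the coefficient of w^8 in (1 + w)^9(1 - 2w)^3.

-207

Coefficient of w^8 = Σ_{j} C(9,j)·1^j·C(3,8-j)·(-2)^(8-j) for j from 5 to 8.
= (-1008) + 1008 + (-216) + 9 = -207.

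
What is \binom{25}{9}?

C(25,9) = (25·24·23·22·21·20·19·18·17) / 9! = 741354768000 / 362880 = 2042975.

2042975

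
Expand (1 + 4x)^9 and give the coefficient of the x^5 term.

The general term is C(9,j)·(1)^j·(4x)^(9-j); the x^5 term has j = 4.
C(9,4) = 126.
Coefficient = C(9,4) · 4^5 = 126 · 1024 = 129024.

129024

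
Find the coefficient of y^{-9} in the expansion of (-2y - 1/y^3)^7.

-280

General term: C(7,j)·(-2y)^j·(-1/y^3)^(7-j), with y-exponent 1j − 3(7−j) = 4j − 21.
Set 4j − 21 = -9: j = 3.
C(7,3) = 35; (-2)^3 = -8; (-1)^4 = 1.
Coefficient = 35 · (-8) · 1 = -280.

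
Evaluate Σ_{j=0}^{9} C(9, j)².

48620

By Vandermonde's identity, Σ C(9,j)² = C(18,9) = 48620.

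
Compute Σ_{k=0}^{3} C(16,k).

697

1 + 16 + 120 + 560 = 697.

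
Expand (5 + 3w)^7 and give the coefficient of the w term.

328125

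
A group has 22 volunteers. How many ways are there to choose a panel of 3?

This is C(22,3) = 1540.

1540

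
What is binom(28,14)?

C(28,14) = (28·27·26·25·24·23·22·21·20·19·18·17·16·15) / 14! = 3497296636753920000 / 87178291200 = 40116600.

40116600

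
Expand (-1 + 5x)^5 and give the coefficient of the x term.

25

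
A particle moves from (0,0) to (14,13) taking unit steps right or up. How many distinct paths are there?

20058300

Each path is a sequence of 27 steps with 14 rights: C(27,14) = 20058300.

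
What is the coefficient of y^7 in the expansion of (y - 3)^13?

The general term is C(13,j)·(y)^j·(-3)^(13-j); the y^7 term has j = 7.
C(13,7) = 1716.
Coefficient = C(13,7) · (-3)^6 = 1716 · 729 = 1250964.

1250964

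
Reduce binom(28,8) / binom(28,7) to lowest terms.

C(n,k+1)/C(n,k) = (n−k)/(k+1) = (28−7)/(7+1) = 21/8.

21/8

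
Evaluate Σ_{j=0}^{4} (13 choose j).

1 + 13 + 78 + 286 + 715 = 1093.

1093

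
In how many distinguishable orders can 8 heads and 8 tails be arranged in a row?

Choose positions for the heads: C(16,8) = 12870.

12870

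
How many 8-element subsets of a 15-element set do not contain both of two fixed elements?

4719

All 8-subsets: C(15,8) = 6435. Those containing both fixed elements: C(13,6) = 1716.
6435 − 1716 = 4719.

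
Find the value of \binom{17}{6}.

C(17,6) = (17·16·15·14·13·12) / 6! = 8910720 / 720 = 12376.

12376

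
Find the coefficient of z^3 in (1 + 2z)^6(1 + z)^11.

Coefficient of z^3 = Σ_{j} C(6,j)·2^j·C(11,3-j)·1^(3-j) for j from 0 to 3.
= 165 + 660 + 660 + 160 = 1645.

1645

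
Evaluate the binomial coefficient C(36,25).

C(36,25) = C(36,11) by symmetry.
C(36,11) = (36·35·34·33·32·31·30·29·28·27·26) / 11! = 23982224839372800 / 39916800 = 600805296.

600805296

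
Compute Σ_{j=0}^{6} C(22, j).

110056

1 + 22 + 231 + 1540 + 7315 + 26334 + 74613 = 110056.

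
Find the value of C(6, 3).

20

C(6,3) = (6·5·4) / 3! = 120 / 6 = 20.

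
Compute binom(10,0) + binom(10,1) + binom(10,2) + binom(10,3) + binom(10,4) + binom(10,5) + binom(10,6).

848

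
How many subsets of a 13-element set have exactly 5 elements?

Choose the 5 positions: C(13,5) = 1287.

1287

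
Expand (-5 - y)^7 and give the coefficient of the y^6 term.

The general term is C(7,j)·(-5)^j·(-y)^(7-j); the y^6 term has j = 1.
C(7,1) = 7.
Coefficient = C(7,1) · (-5)^1 = 7 · (-5) = -35.

-35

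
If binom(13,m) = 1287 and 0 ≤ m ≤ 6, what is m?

C(13,m) increases on 0 ≤ m ≤ 6. C(13,4) = 715 and C(13,5) = 1287, so m = 5.

5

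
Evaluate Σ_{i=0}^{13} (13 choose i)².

10400600

Σ C(13,i)² is the coefficient of x^13 in (1+x)^13(1+x)^13 = (1+x)^26, i.e. C(26,13) = 10400600.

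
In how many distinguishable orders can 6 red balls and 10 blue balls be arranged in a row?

8008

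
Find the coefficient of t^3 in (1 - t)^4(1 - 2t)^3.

Coefficient of t^3 = Σ_{j} C(4,j)·(-1)^j·C(3,3-j)·(-2)^(3-j) for j from 0 to 3.
= (-8) + (-48) + (-36) + (-4) = -96.

-96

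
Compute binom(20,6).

38760

C(20,6) = (20·19·18·17·16·15) / 6! = 27907200 / 720 = 38760.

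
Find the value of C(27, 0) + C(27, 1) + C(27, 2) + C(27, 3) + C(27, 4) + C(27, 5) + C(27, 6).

1 + 27 + 351 + 2925 + 17550 + 80730 + 296010 = 397594.

397594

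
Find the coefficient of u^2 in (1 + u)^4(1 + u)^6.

(1 + u)^4(1 + u)^6 = (1 + u)^10, so the coefficient of u^2 is C(10,2)·1^2 = 45·1 = 45.

45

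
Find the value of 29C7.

C(29,7) = (29·28·27·26·25·24·23) / 7! = 7866331200 / 5040 = 1560780.

1560780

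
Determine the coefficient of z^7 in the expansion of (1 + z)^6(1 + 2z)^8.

68464

Coefficient of z^7 = Σ_{j} C(6,j)·1^j·C(8,7-j)·2^(7-j) for j from 0 to 6.
= 1024 + 10752 + 26880 + 22400 + 6720 + 672 + 16 = 68464.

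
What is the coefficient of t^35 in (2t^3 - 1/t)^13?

General term: C(13,j)·(2t^3)^j·(-1/t)^(13-j), with t-exponent 3j − 1(13−j) = 4j − 13.
Set 4j − 13 = 35: j = 12.
C(13,12) = 13; 2^12 = 4096; (-1)^1 = -1.
Coefficient = 13 · 4096 · (-1) = -53248.

-53248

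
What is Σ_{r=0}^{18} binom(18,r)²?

Σ C(18,r)² is the coefficient of x^18 in (1+x)^18(1+x)^18 = (1+x)^36, i.e. C(36,18) = 9075135300.

9075135300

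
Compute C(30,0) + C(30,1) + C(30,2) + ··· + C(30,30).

The entries of row 30 sum to 2^30 = 1073741824.

1073741824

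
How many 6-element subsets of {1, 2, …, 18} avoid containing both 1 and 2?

16744

All 6-subsets: C(18,6) = 18564. Those containing both fixed elements: C(16,4) = 1820.
18564 − 1820 = 16744.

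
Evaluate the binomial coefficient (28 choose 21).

1184040

C(28,21) = C(28,7) by symmetry.
C(28,7) = (28·27·26·25·24·23·22) / 7! = 5967561600 / 5040 = 1184040.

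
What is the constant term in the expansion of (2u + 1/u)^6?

160

General term: C(6,j)·(2u)^j·(1/u)^(6-j), with u-exponent 1j − 1(6−j) = 2j − 6.
Set 2j − 6 = 0: j = 3.
C(6,3) = 20; 2^3 = 8; 1^3 = 1.
Coefficient = 20 · 8 · 1 = 160.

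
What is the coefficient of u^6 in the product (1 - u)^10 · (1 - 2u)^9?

252042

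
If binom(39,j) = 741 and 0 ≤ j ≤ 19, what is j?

C(39,j) increases on 0 ≤ j ≤ 19. C(39,1) = 39 and C(39,2) = 741, so j = 2.

2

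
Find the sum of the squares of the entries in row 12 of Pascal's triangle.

Σ C(12,j)² is the coefficient of x^12 in (1+x)^12(1+x)^12 = (1+x)^24, i.e. C(24,12) = 2704156.

2704156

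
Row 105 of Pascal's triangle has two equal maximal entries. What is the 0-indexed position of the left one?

52

For odd n = 105, C(105,j) peaks at j = (n−1)/2 and (n+1)/2; the smaller is 52.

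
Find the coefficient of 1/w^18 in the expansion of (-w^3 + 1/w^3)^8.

General term: C(8,j)·(-w^3)^j·(1/w^3)^(8-j), with w-exponent 3j − 3(8−j) = 6j − 24.
Set 6j − 24 = -18: j = 1.
C(8,1) = 8; (-1)^1 = -1; 1^7 = 1.
Coefficient = 8 · (-1) · 1 = -8.

-8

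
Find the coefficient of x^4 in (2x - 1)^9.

-2016

The general term is C(9,j)·(2x)^j·(-1)^(9-j); the x^4 term has j = 4.
C(9,4) = 126.
Coefficient = C(9,4) · 2^4 · (-1)^5 = 126 · 16 · (-1) = -2016.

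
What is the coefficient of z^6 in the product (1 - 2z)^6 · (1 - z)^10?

Coefficient of z^6 = Σ_{j} C(6,j)·(-2)^j·C(10,6-j)·(-1)^(6-j) for j from 0 to 6.
= 210 + 3024 + 12600 + 19200 + 10800 + 1920 + 64 = 47818.

47818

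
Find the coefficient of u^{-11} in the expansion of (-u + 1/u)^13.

-13

General term: C(13,j)·(-u)^j·(1/u)^(13-j), with u-exponent 1j − 1(13−j) = 2j − 13.
Set 2j − 13 = -11: j = 1.
C(13,1) = 13; (-1)^1 = -1; 1^12 = 1.
Coefficient = 13 · (-1) · 1 = -13.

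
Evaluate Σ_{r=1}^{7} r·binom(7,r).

448

Differentiating (1+x)^7 and setting x=1: Σ r·C(7,r) = 7·2^6 = 448.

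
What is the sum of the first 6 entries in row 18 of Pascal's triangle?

1 + 18 + 153 + 816 + 3060 + 8568 = 12616.

12616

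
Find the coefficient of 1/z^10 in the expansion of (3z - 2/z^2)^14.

General term: C(14,j)·(3z)^j·(-2/z^2)^(14-j), with z-exponent 1j − 2(14−j) = 3j − 28.
Set 3j − 28 = -10: j = 6.
C(14,6) = 3003; 3^6 = 729; (-2)^8 = 256.
Coefficient = 3003 · 729 · 256 = 560431872.

560431872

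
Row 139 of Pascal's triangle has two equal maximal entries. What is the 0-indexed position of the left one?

For odd n = 139, C(139,r) peaks at r = (n−1)/2 and (n+1)/2; the lesser is 69.

69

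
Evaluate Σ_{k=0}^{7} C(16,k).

1 + 16 + 120 + 560 + 1820 + 4368 + 8008 + 11440 = 26333.

26333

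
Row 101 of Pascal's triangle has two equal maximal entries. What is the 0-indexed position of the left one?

50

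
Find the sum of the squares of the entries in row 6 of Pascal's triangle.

924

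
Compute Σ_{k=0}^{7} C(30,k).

2804012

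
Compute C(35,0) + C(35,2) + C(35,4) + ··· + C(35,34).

17179869184

Even-i terms of row 35 sum to 2^34 = 17179869184.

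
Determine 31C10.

C(31,10) = (31·30·29·28·27·26·25·24·23·22) / 10! = 160945136352000 / 3628800 = 44352165.

44352165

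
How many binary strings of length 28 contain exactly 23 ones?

98280

Choose the 23 positions: C(28,23) = 98280.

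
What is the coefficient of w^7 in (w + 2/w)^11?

General term: C(11,j)·(w)^j·(2/w)^(11-j), with w-exponent 1j − 1(11−j) = 2j − 11.
Set 2j − 11 = 7: j = 9.
C(11,9) = 55; 1^9 = 1; 2^2 = 4.
Coefficient = 55 · 1 · 4 = 220.

220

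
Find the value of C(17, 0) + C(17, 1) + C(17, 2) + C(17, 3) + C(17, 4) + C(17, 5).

1 + 17 + 136 + 680 + 2380 + 6188 = 9402.

9402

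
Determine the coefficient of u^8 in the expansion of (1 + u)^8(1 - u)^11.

-98

Coefficient of u^8 = Σ_{j} C(8,j)·1^j·C(11,8-j)·(-1)^(8-j) for j from 0 to 8.
= 165 + (-2640) + 12936 + (-25872) + 23100 + (-9240) + 1540 + (-88) + 1 = -98.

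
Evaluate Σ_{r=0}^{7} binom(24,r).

1 + 24 + 276 + 2024 + 10626 + 42504 + 134596 + 346104 = 536155.

536155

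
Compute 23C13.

C(23,13) = C(23,10) by symmetry.
C(23,10) = (23·22·21·20·19·18·17·16·15·14) / 10! = 4151586700800 / 3628800 = 1144066.

1144066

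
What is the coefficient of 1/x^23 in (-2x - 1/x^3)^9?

-18

General term: C(9,j)·(-2x)^j·(-1/x^3)^(9-j), with x-exponent 1j − 3(9−j) = 4j − 27.
Set 4j − 27 = -23: j = 1.
C(9,1) = 9; (-2)^1 = -2; (-1)^8 = 1.
Coefficient = 9 · (-2) · 1 = -18.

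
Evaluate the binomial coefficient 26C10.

5311735

C(26,10) = (26·25·24·23·22·21·20·19·18·17) / 10! = 19275223968000 / 3628800 = 5311735.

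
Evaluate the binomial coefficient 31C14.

265182525

C(31,14) = (31·30·29·28·27·26·25·24·23·22·21·20·19·18) / 14! = 23118159385601280000 / 87178291200 = 265182525.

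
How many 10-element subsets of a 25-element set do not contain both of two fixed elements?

2778446

All 10-subsets: C(25,10) = 3268760. Those containing both fixed elements: C(23,8) = 490314.
3268760 − 490314 = 2778446.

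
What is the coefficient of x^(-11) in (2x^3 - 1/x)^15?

30

General term: C(15,j)·(2x^3)^j·(-1/x)^(15-j), with x-exponent 3j − 1(15−j) = 4j − 15.
Set 4j − 15 = -11: j = 1.
C(15,1) = 15; 2^1 = 2; (-1)^14 = 1.
Coefficient = 15 · 2 · 1 = 30.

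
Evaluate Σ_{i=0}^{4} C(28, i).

24158

1 + 28 + 378 + 3276 + 20475 = 24158.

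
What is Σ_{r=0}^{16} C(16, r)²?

601080390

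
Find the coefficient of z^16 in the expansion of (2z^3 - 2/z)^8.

7168

General term: C(8,j)·(2z^3)^j·(-2/z)^(8-j), with z-exponent 3j − 1(8−j) = 4j − 8.
Set 4j − 8 = 16: j = 6.
C(8,6) = 28; 2^6 = 64; (-2)^2 = 4.
Coefficient = 28 · 64 · 4 = 7168.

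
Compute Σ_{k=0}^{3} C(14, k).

470

1 + 14 + 91 + 364 = 470.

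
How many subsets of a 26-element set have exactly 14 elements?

9657700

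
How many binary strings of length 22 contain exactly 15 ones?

Choose the 15 positions: C(22,15) = 170544.

170544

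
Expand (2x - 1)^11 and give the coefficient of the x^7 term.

42240

The general term is C(11,j)·(2x)^j·(-1)^(11-j); the x^7 term has j = 7.
C(11,7) = 330.
Coefficient = C(11,7) · 2^7 = 330 · 128 = 42240.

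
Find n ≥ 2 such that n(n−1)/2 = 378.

n(n−1)/2 = 378 ⇒ n(n−1) = 756. Since 28·27 = 756, n = 28.

28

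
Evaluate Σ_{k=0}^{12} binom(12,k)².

2704156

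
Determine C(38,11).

1203322288

C(38,11) = (38·37·36·35·34·33·32·31·30·29·28) / 11! = 48032775105638400 / 39916800 = 1203322288.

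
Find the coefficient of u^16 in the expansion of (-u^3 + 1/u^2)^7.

7

General term: C(7,j)·(-u^3)^j·(1/u^2)^(7-j), with u-exponent 3j − 2(7−j) = 5j − 14.
Set 5j − 14 = 16: j = 6.
C(7,6) = 7; (-1)^6 = 1; 1^1 = 1.
Coefficient = 7 · 1 · 1 = 7.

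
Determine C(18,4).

3060

C(18,4) = (18·17·16·15) / 4! = 73440 / 24 = 3060.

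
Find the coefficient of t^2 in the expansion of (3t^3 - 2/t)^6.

2160

General term: C(6,j)·(3t^3)^j·(-2/t)^(6-j), with t-exponent 3j − 1(6−j) = 4j − 6.
Set 4j − 6 = 2: j = 2.
C(6,2) = 15; 3^2 = 9; (-2)^4 = 16.
Coefficient = 15 · 9 · 16 = 2160.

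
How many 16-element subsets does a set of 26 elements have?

5311735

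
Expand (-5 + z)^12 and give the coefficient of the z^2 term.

The general term is C(12,j)·(-5)^j·(z)^(12-j); the z^2 term has j = 10.
C(12,10) = 66.
Coefficient = C(12,10) · (-5)^10 = 66 · 9765625 = 644531250.

644531250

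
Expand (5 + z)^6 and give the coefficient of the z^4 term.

The general term is C(6,j)·(5)^j·(z)^(6-j); the z^4 term has j = 2.
C(6,2) = 15.
Coefficient = C(6,2) · 5^2 = 15 · 25 = 375.

375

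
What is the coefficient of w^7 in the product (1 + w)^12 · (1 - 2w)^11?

-264

Coefficient of w^7 = Σ_{j} C(12,j)·1^j·C(11,7-j)·(-2)^(7-j) for j from 0 to 7.
= (-42240) + 354816 + (-975744) + 1161600 + (-653400) + 174240 + (-20328) + 792 = -264.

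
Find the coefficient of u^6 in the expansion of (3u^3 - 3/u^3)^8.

General term: C(8,j)·(3u^3)^j·(-3/u^3)^(8-j), with u-exponent 3j − 3(8−j) = 6j − 24.
Set 6j − 24 = 6: j = 5.
C(8,5) = 56; 3^5 = 243; (-3)^3 = -27.
Coefficient = 56 · 243 · (-27) = -367416.

-367416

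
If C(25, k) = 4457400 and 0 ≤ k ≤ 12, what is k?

C(25,k) increases on 0 ≤ k ≤ 12. C(25,10) = 3268760 and C(25,11) = 4457400, so k = 11.

11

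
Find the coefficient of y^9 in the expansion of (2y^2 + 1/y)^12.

101376

General term: C(12,j)·(2y^2)^j·(1/y)^(12-j), with y-exponent 2j − 1(12−j) = 3j − 12.
Set 3j − 12 = 9: j = 7.
C(12,7) = 792; 2^7 = 128; 1^5 = 1.
Coefficient = 792 · 128 · 1 = 101376.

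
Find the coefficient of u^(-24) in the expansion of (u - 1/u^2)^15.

General term: C(15,j)·(u)^j·(-1/u^2)^(15-j), with u-exponent 1j − 2(15−j) = 3j − 30.
Set 3j − 30 = -24: j = 2.
C(15,2) = 105; 1^2 = 1; (-1)^13 = -1.
Coefficient = 105 · 1 · (-1) = -105.

-105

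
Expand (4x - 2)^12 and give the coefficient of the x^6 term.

242221056

The general term is C(12,j)·(4x)^j·(-2)^(12-j); the x^6 term has j = 6.
C(12,6) = 924.
Coefficient = C(12,6) · 4^6 · (-2)^6 = 924 · 4096 · 64 = 242221056.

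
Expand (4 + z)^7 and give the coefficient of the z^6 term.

The general term is C(7,j)·(4)^j·(z)^(7-j); the z^6 term has j = 1.
C(7,1) = 7.
Coefficient = C(7,1) · 4^1 = 7 · 4 = 28.

28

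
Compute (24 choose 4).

10626

C(24,4) = (24·23·22·21) / 4! = 255024 / 24 = 10626.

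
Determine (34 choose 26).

18156204

C(34,26) = C(34,8) by symmetry.
C(34,8) = (34·33·32·31·30·29·28·27) / 8! = 732058145280 / 40320 = 18156204.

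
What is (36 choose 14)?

C(36,14) = (36·35·34·33·32·31·30·29·28·27·26·25·24·23) / 14! = 330954702783344640000 / 87178291200 = 3796297200.

3796297200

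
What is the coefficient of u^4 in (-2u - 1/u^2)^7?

General term: C(7,j)·(-2u)^j·(-1/u^2)^(7-j), with u-exponent 1j − 2(7−j) = 3j − 14.
Set 3j − 14 = 4: j = 6.
C(7,6) = 7; (-2)^6 = 64; (-1)^1 = -1.
Coefficient = 7 · 64 · (-1) = -448.

-448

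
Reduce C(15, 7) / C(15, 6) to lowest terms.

9/7

C(n,k+1)/C(n,k) = (n−k)/(k+1) = (15−6)/(6+1) = 9/7.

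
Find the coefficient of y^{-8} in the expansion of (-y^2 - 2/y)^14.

General term: C(14,j)·(-y^2)^j·(-2/y)^(14-j), with y-exponent 2j − 1(14−j) = 3j − 14.
Set 3j − 14 = -8: j = 2.
C(14,2) = 91; (-1)^2 = 1; (-2)^12 = 4096.
Coefficient = 91 · 1 · 4096 = 372736.

372736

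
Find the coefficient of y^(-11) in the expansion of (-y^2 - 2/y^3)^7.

-672

General term: C(7,j)·(-y^2)^j·(-2/y^3)^(7-j), with y-exponent 2j − 3(7−j) = 5j − 21.
Set 5j − 21 = -11: j = 2.
C(7,2) = 21; (-1)^2 = 1; (-2)^5 = -32.
Coefficient = 21 · 1 · (-32) = -672.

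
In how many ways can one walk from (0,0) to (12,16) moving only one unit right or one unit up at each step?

30421755

Each path is a sequence of 28 steps with 12 rights: C(28,12) = 30421755.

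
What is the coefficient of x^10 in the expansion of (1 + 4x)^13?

The general term is C(13,j)·(1)^j·(4x)^(13-j); the x^10 term has j = 3.
C(13,3) = 286.
Coefficient = C(13,3) · 4^10 = 286 · 1048576 = 299892736.

299892736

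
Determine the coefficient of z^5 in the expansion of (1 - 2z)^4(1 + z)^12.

Coefficient of z^5 = Σ_{j} C(4,j)·(-2)^j·C(12,5-j)·1^(5-j) for j from 0 to 4.
= 792 + (-3960) + 5280 + (-2112) + 192 = 192.

192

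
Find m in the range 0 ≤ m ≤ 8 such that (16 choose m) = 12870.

8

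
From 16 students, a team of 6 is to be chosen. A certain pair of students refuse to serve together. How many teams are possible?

All 6-subsets: C(16,6) = 8008. Those containing both fixed elements: C(14,4) = 1001.
8008 − 1001 = 7007.

7007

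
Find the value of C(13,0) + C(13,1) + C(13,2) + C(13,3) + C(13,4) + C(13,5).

2380

1 + 13 + 78 + 286 + 715 + 1287 = 2380.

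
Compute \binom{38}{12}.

2707475148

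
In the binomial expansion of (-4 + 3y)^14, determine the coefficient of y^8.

80702189568

The general term is C(14,j)·(-4)^j·(3y)^(14-j); the y^8 term has j = 6.
C(14,6) = 3003.
Coefficient = C(14,6) · (-4)^6 · 3^8 = 3003 · 4096 · 6561 = 80702189568.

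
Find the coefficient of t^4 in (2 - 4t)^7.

71680

The general term is C(7,j)·(2)^j·(-4t)^(7-j); the t^4 term has j = 3.
C(7,3) = 35.
Coefficient = C(7,3) · 2^3 · (-4)^4 = 35 · 8 · 256 = 71680.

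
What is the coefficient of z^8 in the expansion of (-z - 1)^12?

495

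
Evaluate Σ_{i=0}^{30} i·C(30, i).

Since i·C(30,i) = 30·C(29,i−1), the sum is 30·2^29 = 30·536870912 = 16106127360.

16106127360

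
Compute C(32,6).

906192

C(32,6) = (32·31·30·29·28·27) / 6! = 652458240 / 720 = 906192.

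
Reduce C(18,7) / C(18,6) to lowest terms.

12/7

C(n,k+1)/C(n,k) = (n−k)/(k+1) = (18−6)/(6+1) = 12/7.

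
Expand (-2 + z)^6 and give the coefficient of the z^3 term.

-160

The general term is C(6,j)·(-2)^j·(z)^(6-j); the z^3 term has j = 3.
C(6,3) = 20.
Coefficient = C(6,3) · (-2)^3 = 20 · (-8) = -160.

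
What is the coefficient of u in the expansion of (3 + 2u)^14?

The general term is C(14,j)·(3)^j·(2u)^(14-j); the u^1 term has j = 13.
C(14,13) = 14.
Coefficient = C(14,13) · 3^13 · 2^1 = 14 · 1594323 · 2 = 44641044.

44641044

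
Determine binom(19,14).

C(19,14) = C(19,5) by symmetry.
C(19,5) = (19·18·17·16·15) / 5! = 1395360 / 120 = 11628.

11628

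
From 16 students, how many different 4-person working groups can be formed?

This is C(16,4) = 1820.

1820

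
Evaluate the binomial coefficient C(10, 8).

45

C(10,8) = C(10,2) by symmetry.
C(10,2) = (10·9) / 2! = 90 / 2 = 45.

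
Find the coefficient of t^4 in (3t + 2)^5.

The general term is C(5,j)·(3t)^j·(2)^(5-j); the t^4 term has j = 4.
C(5,4) = 5.
Coefficient = C(5,4) · 3^4 · 2^1 = 5 · 81 · 2 = 810.

810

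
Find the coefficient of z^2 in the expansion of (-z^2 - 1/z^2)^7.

-35

General term: C(7,j)·(-z^2)^j·(-1/z^2)^(7-j), with z-exponent 2j − 2(7−j) = 4j − 14.
Set 4j − 14 = 2: j = 4.
C(7,4) = 35; (-1)^4 = 1; (-1)^3 = -1.
Coefficient = 35 · 1 · (-1) = -35.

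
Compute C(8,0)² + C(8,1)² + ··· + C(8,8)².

By Vandermonde's identity, Σ C(8,i)² = C(16,8) = 12870.

12870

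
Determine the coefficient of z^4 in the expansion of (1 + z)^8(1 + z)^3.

330

(1 + z)^8(1 + z)^3 = (1 + z)^11, so the coefficient of z^4 is C(11,4)·1^4 = 330·1 = 330.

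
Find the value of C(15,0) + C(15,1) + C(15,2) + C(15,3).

1 + 15 + 105 + 455 = 576.

576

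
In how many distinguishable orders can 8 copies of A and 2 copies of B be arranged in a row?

45

Choose positions for the A's: C(10,8) = 45.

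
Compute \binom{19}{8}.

C(19,8) = (19·18·17·16·15·14·13·12) / 8! = 3047466240 / 40320 = 75582.

75582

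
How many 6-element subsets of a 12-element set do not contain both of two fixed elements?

All 6-subsets: C(12,6) = 924. Those containing both fixed elements: C(10,4) = 210.
924 − 210 = 714.

714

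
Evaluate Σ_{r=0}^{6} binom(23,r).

1 + 23 + 253 + 1771 + 8855 + 33649 + 100947 = 145499.

145499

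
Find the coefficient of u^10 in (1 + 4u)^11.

The general term is C(11,j)·(1)^j·(4u)^(11-j); the u^10 term has j = 1.
C(11,1) = 11.
Coefficient = C(11,1) · 4^10 = 11 · 1048576 = 11534336.

11534336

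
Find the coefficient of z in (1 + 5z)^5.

25

The general term is C(5,j)·(1)^j·(5z)^(5-j); the z^1 term has j = 4.
C(5,4) = 5.
Coefficient = C(5,4) · 5^1 = 5 · 5 = 25.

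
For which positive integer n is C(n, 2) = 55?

11

n(n−1)/2 = 55 ⇒ n(n−1) = 110. Since 11·10 = 110, n = 11.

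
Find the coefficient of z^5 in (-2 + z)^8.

-448

The general term is C(8,j)·(-2)^j·(z)^(8-j); the z^5 term has j = 3.
C(8,3) = 56.
Coefficient = C(8,3) · (-2)^3 = 56 · (-8) = -448.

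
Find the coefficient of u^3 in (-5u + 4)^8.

The general term is C(8,j)·(-5u)^j·(4)^(8-j); the u^3 term has j = 3.
C(8,3) = 56.
Coefficient = C(8,3) · (-5)^3 · 4^5 = 56 · (-125) · 1024 = -7168000.

-7168000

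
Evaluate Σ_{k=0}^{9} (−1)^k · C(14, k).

-715

The partial alternating sum Σ_{k=0}^{9} (−1)^k C(14,k) = (−1)^9 C(13,9) = -715.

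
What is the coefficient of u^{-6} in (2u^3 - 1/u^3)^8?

-448

General term: C(8,j)·(2u^3)^j·(-1/u^3)^(8-j), with u-exponent 3j − 3(8−j) = 6j − 24.
Set 6j − 24 = -6: j = 3.
C(8,3) = 56; 2^3 = 8; (-1)^5 = -1.
Coefficient = 56 · 8 · (-1) = -448.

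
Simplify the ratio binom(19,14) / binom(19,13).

C(n,k+1)/C(n,k) = (n−k)/(k+1) = (19−13)/(13+1) = 6/14 = 3/7.

3/7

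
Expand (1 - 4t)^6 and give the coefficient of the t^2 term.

The general term is C(6,j)·(1)^j·(-4t)^(6-j); the t^2 term has j = 4.
C(6,4) = 15.
Coefficient = C(6,4) · (-4)^2 = 15 · 16 = 240.

240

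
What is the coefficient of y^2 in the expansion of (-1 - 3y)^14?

819

The general term is C(14,j)·(-1)^j·(-3y)^(14-j); the y^2 term has j = 12.
C(14,12) = 91.
Coefficient = C(14,12) · (-3)^2 = 91 · 9 = 819.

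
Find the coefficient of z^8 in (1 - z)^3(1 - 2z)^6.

384

Coefficient of z^8 = Σ_{j} C(3,j)·(-1)^j·C(6,8-j)·(-2)^(8-j) for j from 2 to 3.
= 192 + 192 = 384.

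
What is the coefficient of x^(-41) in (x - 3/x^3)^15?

71744535

General term: C(15,j)·(x)^j·(-3/x^3)^(15-j), with x-exponent 1j − 3(15−j) = 4j − 45.
Set 4j − 45 = -41: j = 1.
C(15,1) = 15; 1^1 = 1; (-3)^14 = 4782969.
Coefficient = 15 · 1 · 4782969 = 71744535.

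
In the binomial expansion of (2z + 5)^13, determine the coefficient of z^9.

228800000

The general term is C(13,j)·(2z)^j·(5)^(13-j); the z^9 term has j = 9.
C(13,9) = 715.
Coefficient = C(13,9) · 2^9 · 5^4 = 715 · 512 · 625 = 228800000.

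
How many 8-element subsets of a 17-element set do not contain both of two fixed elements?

19305

All 8-subsets: C(17,8) = 24310. Those containing both fixed elements: C(15,6) = 5005.
24310 − 5005 = 19305.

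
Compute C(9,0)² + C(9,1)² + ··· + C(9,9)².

By Vandermonde's identity, Σ C(9,k)² = C(18,9) = 48620.

48620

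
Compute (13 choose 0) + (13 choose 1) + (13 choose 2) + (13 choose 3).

378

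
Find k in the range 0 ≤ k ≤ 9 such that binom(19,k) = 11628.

5

C(19,k) increases on 0 ≤ k ≤ 9. C(19,4) = 3876 and C(19,5) = 11628, so k = 5.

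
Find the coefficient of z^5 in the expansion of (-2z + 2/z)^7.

896

General term: C(7,j)·(-2z)^j·(2/z)^(7-j), with z-exponent 1j − 1(7−j) = 2j − 7.
Set 2j − 7 = 5: j = 6.
C(7,6) = 7; (-2)^6 = 64; 2^1 = 2.
Coefficient = 7 · 64 · 2 = 896.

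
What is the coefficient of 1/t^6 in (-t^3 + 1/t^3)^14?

General term: C(14,j)·(-t^3)^j·(1/t^3)^(14-j), with t-exponent 3j − 3(14−j) = 6j − 42.
Set 6j − 42 = -6: j = 6.
C(14,6) = 3003; (-1)^6 = 1; 1^8 = 1.
Coefficient = 3003 · 1 · 1 = 3003.

3003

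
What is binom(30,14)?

C(30,14) = (30·29·28·27·26·25·24·23·22·21·20·19·18·17) / 14! = 12677700308232960000 / 87178291200 = 145422675.

145422675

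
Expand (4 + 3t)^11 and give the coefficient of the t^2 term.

129761280

The general term is C(11,j)·(4)^j·(3t)^(11-j); the t^2 term has j = 9.
C(11,9) = 55.
Coefficient = C(11,9) · 4^9 · 3^2 = 55 · 262144 · 9 = 129761280.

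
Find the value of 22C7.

170544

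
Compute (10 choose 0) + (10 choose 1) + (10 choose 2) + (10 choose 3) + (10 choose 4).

386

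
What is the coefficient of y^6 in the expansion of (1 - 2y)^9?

5376

The general term is C(9,j)·(1)^j·(-2y)^(9-j); the y^6 term has j = 3.
C(9,3) = 84.
Coefficient = C(9,3) · (-2)^6 = 84 · 64 = 5376.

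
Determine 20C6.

38760

C(20,6) = (20·19·18·17·16·15) / 6! = 27907200 / 720 = 38760.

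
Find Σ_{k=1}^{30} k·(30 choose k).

Differentiating (1+x)^30 and setting x=1: Σ k·C(30,k) = 30·2^29 = 16106127360.

16106127360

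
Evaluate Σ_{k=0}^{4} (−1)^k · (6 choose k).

5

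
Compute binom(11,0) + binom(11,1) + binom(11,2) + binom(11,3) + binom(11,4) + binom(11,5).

1024

1 + 11 + 55 + 165 + 330 + 462 = 1024.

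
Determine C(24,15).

C(24,15) = C(24,9) by symmetry.
C(24,9) = (24·23·22·21·20·19·18·17·16) / 9! = 474467051520 / 362880 = 1307504.

1307504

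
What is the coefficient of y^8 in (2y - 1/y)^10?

General term: C(10,j)·(2y)^j·(-1/y)^(10-j), with y-exponent 1j − 1(10−j) = 2j − 10.
Set 2j − 10 = 8: j = 9.
C(10,9) = 10; 2^9 = 512; (-1)^1 = -1.
Coefficient = 10 · 512 · (-1) = -5120.

-5120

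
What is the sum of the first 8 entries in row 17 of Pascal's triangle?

1 + 17 + 136 + 680 + 2380 + 6188 + 12376 + 19448 = 41226.

41226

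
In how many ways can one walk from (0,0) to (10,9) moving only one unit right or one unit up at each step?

92378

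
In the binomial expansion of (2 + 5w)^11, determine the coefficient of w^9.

The general term is C(11,j)·(2)^j·(5w)^(11-j); the w^9 term has j = 2.
C(11,2) = 55.
Coefficient = C(11,2) · 2^2 · 5^9 = 55 · 4 · 1953125 = 429687500.

429687500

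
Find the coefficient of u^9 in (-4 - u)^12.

The general term is C(12,j)·(-4)^j·(-u)^(12-j); the u^9 term has j = 3.
C(12,3) = 220.
Coefficient = C(12,3) · (-4)^3 · (-1)^9 = 220 · (-64) · (-1) = 14080.

14080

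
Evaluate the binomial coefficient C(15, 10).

C(15,10) = C(15,5) by symmetry.
C(15,5) = (15·14·13·12·11) / 5! = 360360 / 120 = 3003.

3003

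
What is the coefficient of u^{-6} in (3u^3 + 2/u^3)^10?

1088640

General term: C(10,j)·(3u^3)^j·(2/u^3)^(10-j), with u-exponent 3j − 3(10−j) = 6j − 30.
Set 6j − 30 = -6: j = 4.
C(10,4) = 210; 3^4 = 81; 2^6 = 64.
Coefficient = 210 · 81 · 64 = 1088640.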